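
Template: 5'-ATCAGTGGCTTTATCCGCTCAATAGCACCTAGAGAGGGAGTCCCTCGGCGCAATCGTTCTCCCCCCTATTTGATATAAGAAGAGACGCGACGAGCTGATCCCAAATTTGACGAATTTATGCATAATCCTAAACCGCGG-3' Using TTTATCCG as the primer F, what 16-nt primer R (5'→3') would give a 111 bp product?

The forward primer binds at positions 10–17, so a 111 bp product ends at position 10 + 111 − 1 = 120.
The reverse primer anneals to the top strand over positions 105–120, i.e. to ATTTGACGAATTTATG.
Its sequence written 5'→3' is the reverse complement: CATAAATTCGTCAAAT.

5'-CATAAATTCGTCAAAT-3'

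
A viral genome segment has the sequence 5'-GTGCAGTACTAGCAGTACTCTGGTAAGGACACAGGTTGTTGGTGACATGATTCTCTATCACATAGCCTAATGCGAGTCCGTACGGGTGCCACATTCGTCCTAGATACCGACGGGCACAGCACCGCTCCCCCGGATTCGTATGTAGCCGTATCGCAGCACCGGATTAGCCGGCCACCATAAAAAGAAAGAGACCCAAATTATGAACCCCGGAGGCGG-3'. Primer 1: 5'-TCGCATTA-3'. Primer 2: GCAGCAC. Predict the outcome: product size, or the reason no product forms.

Primer 1 (TCGCATTA) has reverse complement TAATGCGA, which matches the top strand at positions 68–75; primer 1 anneals to the top strand there with its 3' end pointing upstream toward position 68.
Primer 2 (GCAGCAC) matches the top strand directly at positions 153–159; it anneals to the bottom strand with its 3' end pointing downstream toward position 159.
The 3' ends diverge (primer 1 extends toward position 1, primer 2 toward position 216), so the primers never converge on a shared product.

No product — the primers' 3' ends point away from each other.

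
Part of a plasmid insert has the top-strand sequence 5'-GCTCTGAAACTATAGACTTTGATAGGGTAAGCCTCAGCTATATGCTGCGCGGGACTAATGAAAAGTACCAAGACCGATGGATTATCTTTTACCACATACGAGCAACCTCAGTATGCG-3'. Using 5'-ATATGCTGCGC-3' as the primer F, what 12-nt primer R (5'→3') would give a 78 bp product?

The forward primer binds at positions 40–50, so a 78 bp product ends at position 40 + 78 − 1 = 117.
The reverse primer anneals to the top strand over positions 106–117, i.e. to CCTCAGTATGCG.
Its sequence written 5'→3' is the reverse complement: CGCATACTGAGG.

5'-CGCATACTGAGG-3'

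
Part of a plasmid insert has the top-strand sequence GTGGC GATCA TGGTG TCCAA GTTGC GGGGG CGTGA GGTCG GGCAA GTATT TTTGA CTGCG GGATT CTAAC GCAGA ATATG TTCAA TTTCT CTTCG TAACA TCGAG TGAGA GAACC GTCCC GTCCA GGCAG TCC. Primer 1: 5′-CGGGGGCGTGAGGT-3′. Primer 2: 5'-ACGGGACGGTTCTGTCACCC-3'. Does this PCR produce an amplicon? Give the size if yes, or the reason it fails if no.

No product — primer 2 has no binding site in the template.

Primer 2 (ACGGGACGGTTCTGTCACCC) does not match the top strand, and its reverse complement GGGTGACAGAACCGTCCCGT does not match either.
With no annealing site for primer 2, no amplification occurs.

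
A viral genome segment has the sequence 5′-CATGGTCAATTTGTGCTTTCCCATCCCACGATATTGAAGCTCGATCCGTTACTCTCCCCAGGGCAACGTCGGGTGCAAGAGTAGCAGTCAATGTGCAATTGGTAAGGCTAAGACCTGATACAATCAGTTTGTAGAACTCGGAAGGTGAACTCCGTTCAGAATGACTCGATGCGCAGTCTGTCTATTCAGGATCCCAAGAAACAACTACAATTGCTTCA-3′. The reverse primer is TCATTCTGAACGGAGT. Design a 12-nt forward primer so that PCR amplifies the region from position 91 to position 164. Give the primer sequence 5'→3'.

The reverse primer's reverse complement ACTCCGTTCAGAATGA matches the template at positions 149–164; the product starts at position 91.
The forward primer is identical to the top strand over positions 91–102: ATGTGCAATTGG.

5'-ATGTGCAATTGG-3'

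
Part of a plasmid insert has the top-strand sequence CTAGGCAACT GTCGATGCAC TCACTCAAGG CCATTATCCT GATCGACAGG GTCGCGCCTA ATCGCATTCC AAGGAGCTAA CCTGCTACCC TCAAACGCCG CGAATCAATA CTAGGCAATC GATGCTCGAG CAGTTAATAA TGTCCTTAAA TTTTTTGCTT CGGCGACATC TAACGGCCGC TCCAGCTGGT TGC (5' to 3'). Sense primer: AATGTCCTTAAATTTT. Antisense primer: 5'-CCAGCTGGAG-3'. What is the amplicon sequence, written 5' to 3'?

The forward primer matches the template at positions 139–154.
The reverse primer's reverse complement is CTCCAGCTGG, which matches the template at positions 180–189.
The product is the template from position 139 through 189 (51 bp).

5'-AATGTCCTTAAATTTTTTGCTTCGGCGACATCTAACGGCCGCTCCAGCTGG-3'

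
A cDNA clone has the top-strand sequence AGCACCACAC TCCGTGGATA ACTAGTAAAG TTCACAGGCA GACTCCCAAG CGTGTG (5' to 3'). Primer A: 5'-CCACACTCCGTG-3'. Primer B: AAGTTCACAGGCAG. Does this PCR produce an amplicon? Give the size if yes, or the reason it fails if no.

Primer A (CCACACTCCGTG) matches the top strand at positions 5–16 (3' end points downstream).
Primer B (AAGTTCACAGGCAG) also matches the top strand directly, at positions 28–41 — its reverse complement CTGCCTGTGAACTT is not present.
Both primers anneal to the bottom strand with 3' ends pointing the same way, so neither can prime synthesis back toward the other.

No product — both primers anneal to the same strand and extend in the same direction.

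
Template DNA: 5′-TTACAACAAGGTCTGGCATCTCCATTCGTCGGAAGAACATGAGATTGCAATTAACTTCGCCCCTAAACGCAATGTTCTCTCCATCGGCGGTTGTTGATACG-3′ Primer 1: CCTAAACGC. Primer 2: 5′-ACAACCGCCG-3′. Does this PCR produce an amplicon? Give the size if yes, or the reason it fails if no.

Yes — a 33 bp product.

Primer 1 (CCTAAACGC) matches the top strand at positions 62–70; it acts as a forward primer.
Primer 2's reverse complement is CGGCGGTTGT, matching the top strand at positions 85–94; it acts as a reverse primer.
The 3' ends face each other across positions 62–94, giving a 33 bp product.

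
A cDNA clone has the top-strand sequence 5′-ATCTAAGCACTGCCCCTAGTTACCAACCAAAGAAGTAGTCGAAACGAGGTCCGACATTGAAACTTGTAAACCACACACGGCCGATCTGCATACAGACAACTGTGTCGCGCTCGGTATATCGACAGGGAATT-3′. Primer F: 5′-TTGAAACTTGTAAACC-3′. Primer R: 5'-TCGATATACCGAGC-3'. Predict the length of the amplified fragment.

66 bp

Scanning the template, TTGAAACTTGTAAACC occurs at positions 57–72; this primer anneals to the bottom strand there with its 3' end pointing downstream.
Reverse complement of the reverse primer: GCTCGGTATATCGA. This occurs on the top strand at positions 109–122.
The product runs from position 57 to position 122, so its length is 122 − 57 + 1 = 66 bp.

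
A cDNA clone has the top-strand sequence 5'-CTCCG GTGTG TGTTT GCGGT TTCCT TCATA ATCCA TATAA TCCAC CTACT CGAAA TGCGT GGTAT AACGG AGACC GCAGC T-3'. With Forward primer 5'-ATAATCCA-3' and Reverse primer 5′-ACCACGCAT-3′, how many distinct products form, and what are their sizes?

The forward primer ATAATCCA matches the top strand at positions 28–35, 37–44.
The reverse primer's reverse complement is ATGCGTGGT, matching at positions 55–63.
Each forward site pairs with the reverse site to give a product ending at position 63: sizes 36, 27 bp.

Two products: 36 bp, 27 bp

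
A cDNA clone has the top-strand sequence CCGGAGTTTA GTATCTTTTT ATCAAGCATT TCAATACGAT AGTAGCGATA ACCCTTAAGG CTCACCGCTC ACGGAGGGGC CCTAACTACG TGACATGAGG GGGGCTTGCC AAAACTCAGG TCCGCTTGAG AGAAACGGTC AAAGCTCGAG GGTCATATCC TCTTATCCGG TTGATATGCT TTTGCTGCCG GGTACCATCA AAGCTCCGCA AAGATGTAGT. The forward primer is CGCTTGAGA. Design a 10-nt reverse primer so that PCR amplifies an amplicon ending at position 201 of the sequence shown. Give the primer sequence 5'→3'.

The forward primer binds at positions 123–131; the product's 3' end on the top strand is position 201.
The reverse primer anneals to the top strand over positions 192–201, i.e. to GTACCATCAA.
Its sequence written 5'→3' is the reverse complement: TTGATGGTAC.

5'-TTGATGGTAC-3'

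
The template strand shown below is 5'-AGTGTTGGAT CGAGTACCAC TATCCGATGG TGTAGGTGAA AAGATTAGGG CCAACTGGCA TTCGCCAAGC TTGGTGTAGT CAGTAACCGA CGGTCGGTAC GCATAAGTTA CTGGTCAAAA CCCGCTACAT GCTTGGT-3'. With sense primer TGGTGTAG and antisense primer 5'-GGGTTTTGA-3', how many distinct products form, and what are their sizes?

Two products: 96 bp, 52 bp

The forward primer TGGTGTAG matches the top strand at positions 28–35, 72–79.
The reverse primer's reverse complement is TCAAAACCC, matching at positions 115–123.
Each forward site pairs with the reverse site to give a product ending at position 123: sizes 96, 52 bp.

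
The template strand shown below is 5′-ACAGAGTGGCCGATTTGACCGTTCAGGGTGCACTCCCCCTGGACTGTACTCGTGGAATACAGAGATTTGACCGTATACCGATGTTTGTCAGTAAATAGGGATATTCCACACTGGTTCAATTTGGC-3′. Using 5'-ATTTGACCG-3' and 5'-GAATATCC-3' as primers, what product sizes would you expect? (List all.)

The forward primer ATTTGACCG matches the top strand at positions 13–21, 65–73.
The reverse primer's reverse complement is GGATATTC, matching at positions 99–106.
Each forward site pairs with the reverse site to give a product ending at position 106: sizes 94, 42 bp.

94 bp, 42 bp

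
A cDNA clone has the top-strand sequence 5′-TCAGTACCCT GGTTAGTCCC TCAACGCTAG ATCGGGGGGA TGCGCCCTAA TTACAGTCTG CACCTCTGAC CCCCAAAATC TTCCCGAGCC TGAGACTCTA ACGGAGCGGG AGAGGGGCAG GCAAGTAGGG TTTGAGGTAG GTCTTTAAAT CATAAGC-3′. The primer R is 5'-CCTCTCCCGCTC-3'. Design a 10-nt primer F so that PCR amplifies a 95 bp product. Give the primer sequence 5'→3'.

The reverse primer's reverse complement GAGCGGGAGAGG matches the template at positions 104–115, so the product ends at position 115.
A 95 bp product then starts at position 115 − 95 + 1 = 21.
The forward primer is identical to the top strand there: TCAACGCTAG.

5'-TCAACGCTAG-3'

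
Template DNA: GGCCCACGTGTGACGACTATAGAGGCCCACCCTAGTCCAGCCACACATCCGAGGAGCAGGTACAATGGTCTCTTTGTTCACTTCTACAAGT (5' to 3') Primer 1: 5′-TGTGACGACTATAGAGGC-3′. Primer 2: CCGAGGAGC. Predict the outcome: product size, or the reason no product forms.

No product — both primers anneal to the same strand and extend in the same direction.

Primer 1 (TGTGACGACTATAGAGGC) matches the top strand at positions 9–26 (3' end points downstream).
Primer 2 (CCGAGGAGC) also matches the top strand directly, at positions 49–57 — its reverse complement GCTCCTCGG is not present.
Both primers anneal to the bottom strand with 3' ends pointing the same way, so neither can prime synthesis back toward the other.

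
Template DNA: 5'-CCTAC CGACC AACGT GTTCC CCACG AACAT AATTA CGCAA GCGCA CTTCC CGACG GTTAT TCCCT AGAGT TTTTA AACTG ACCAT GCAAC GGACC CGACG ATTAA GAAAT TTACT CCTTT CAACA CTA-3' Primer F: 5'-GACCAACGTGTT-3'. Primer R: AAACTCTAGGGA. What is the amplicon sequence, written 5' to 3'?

Forward primer GACCAACGTGTT is found on the top strand at positions 7–18.
Reverse complement of the reverse primer: TCCCTAGAGTTT. This occurs on the top strand at positions 61–72.
The product is the template from position 7 through 72 (66 bp).

5'-GACCAACGTGTTCCCCACGAACATAATTACGCAAGCGCACTTCCCGACGGTTATTCCCTAGAGTTT-3'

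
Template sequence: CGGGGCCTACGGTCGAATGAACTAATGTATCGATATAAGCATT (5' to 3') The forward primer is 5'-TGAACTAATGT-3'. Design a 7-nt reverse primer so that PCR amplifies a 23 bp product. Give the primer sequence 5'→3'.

The forward primer binds at positions 18–28, so a 23 bp product ends at position 18 + 23 − 1 = 40.
The reverse primer anneals to the top strand over positions 34–40, i.e. to TATAAGC.
Its sequence written 5'→3' is the reverse complement: GCTTATA.

5'-GCTTATA-3'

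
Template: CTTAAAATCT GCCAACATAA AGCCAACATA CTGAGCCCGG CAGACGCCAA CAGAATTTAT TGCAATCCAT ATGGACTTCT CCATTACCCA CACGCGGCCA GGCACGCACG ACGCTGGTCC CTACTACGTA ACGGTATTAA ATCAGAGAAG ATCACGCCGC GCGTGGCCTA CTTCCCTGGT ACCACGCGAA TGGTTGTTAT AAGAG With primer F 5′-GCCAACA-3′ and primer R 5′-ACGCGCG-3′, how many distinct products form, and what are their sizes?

The forward primer GCCAACA matches the top strand at positions 11–17, 22–28, 46–52.
The reverse primer's reverse complement is CGCGCGT, matching at positions 158–164.
Each forward site pairs with the reverse site to give a product ending at position 164: sizes 154, 143, 119 bp.

Three products: 154 bp, 143 bp, 119 bp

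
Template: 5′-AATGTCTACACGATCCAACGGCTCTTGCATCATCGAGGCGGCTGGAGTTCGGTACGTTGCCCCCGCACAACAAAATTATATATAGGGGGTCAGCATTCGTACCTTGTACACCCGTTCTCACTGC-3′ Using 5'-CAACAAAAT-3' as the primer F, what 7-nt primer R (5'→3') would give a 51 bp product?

The forward primer binds at positions 68–76, so a 51 bp product ends at position 68 + 51 − 1 = 118.
The reverse primer anneals to the top strand over positions 112–118, i.e. to CCGTTCT.
Its sequence written 5'→3' is the reverse complement: AGAACGG.

5'-AGAACGG-3'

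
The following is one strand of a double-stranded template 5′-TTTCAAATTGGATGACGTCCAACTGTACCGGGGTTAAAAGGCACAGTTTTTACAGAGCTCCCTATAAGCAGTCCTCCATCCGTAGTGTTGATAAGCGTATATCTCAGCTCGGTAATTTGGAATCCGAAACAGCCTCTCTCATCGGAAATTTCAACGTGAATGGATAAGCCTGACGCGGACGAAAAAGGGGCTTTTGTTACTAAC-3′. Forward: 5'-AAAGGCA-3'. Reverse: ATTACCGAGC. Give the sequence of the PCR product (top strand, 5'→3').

5'-AAAGGCACAGTTTTTACAGAGCTCCCTATAAGCAGTCCTCCATCCGTAGTGTTGATAAGCGTATATCTCAGCTCGGTAAT-3'

The forward primer matches the template at positions 37–43.
The reverse primer's reverse complement is GCTCGGTAAT, which matches the template at positions 107–116.
The product is the template from position 37 through 116 (80 bp).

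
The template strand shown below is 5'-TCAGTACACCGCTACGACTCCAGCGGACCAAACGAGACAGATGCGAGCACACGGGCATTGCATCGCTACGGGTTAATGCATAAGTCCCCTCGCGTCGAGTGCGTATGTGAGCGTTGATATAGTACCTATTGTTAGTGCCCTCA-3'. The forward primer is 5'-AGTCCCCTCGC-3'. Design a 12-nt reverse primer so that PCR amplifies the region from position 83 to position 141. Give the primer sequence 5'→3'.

5'-AGGGCACTAACA-3'

The product's 3' end on the top strand is position 141.
The reverse primer anneals to the top strand over positions 130–141, i.e. to TGTTAGTGCCCT.
Its sequence written 5'→3' is the reverse complement: AGGGCACTAACA.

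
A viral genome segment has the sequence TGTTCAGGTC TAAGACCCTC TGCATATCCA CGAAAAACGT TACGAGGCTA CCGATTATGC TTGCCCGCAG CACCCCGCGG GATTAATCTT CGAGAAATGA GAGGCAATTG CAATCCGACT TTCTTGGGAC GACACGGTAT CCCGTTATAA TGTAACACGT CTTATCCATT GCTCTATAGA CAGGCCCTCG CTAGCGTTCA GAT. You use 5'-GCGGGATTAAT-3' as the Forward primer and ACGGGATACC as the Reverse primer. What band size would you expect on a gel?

Scanning the template, GCGGGATTAAT occurs at positions 77–87; this primer anneals to the bottom strand there with its 3' end pointing downstream.
Reverse complement of the reverse primer: GGTATCCCGT. This occurs on the top strand at positions 136–145.
The product runs from position 77 to position 145, so its length is 145 − 77 + 1 = 69 bp.

69 bp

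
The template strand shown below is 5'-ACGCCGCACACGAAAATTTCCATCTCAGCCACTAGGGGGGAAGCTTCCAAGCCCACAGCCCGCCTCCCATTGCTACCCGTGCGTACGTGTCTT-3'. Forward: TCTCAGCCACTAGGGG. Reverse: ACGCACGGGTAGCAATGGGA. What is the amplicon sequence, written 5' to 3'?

5'-TCTCAGCCACTAGGGGGGAAGCTTCCAAGCCCACAGCCCGCCTCCCATTGCTACCCGTGCGT-3'

The forward primer matches the template at positions 23–38.
Taking the reverse complement of ACGCACGGGTAGCAATGGGA gives TCCCATTGCTACCCGTGCGT, found at positions 65–84 on the template; the primer anneals here to the top strand with its 3' end pointing upstream.
The product is the template from position 23 through 84 (62 bp).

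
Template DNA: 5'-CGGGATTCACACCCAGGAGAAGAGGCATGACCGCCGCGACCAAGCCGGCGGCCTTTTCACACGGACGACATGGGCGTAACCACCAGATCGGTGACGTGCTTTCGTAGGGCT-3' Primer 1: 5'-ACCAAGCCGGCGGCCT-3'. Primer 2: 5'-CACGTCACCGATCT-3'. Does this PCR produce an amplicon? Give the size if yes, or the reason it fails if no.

Primer 1 (ACCAAGCCGGCGGCCT) matches the top strand at positions 39–54; it acts as a forward primer.
Primer 2's reverse complement is AGATCGGTGACGTG, matching the top strand at positions 85–98; it acts as a reverse primer.
The 3' ends face each other across positions 39–98, giving a 60 bp product.

Yes — a 60 bp product.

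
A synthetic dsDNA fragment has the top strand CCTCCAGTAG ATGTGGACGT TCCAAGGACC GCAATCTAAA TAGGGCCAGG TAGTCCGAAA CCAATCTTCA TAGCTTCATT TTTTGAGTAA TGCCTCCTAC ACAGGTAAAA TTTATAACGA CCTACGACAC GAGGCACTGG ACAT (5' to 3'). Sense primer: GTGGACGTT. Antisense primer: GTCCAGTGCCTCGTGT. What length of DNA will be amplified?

130 bp

The forward primer matches the template at positions 13–21.
Taking the reverse complement of GTCCAGTGCCTCGTGT gives ACACGAGGCACTGGAC, found at positions 127–142 on the template; the primer anneals here to the top strand with its 3' end pointing upstream.
Amplicon spans positions 13–142: 130 bp.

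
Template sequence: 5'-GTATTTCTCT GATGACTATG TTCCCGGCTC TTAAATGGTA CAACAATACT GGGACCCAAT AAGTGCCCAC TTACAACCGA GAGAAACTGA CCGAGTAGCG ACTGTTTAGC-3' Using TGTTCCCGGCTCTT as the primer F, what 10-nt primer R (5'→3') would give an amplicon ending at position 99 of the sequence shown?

5'-GCTACTCGGT-3'

The forward primer binds at positions 19–32; the product's 3' end on the top strand is position 99.
The reverse primer anneals to the top strand over positions 90–99, i.e. to ACCGAGTAGC.
Its sequence written 5'→3' is the reverse complement: GCTACTCGGT.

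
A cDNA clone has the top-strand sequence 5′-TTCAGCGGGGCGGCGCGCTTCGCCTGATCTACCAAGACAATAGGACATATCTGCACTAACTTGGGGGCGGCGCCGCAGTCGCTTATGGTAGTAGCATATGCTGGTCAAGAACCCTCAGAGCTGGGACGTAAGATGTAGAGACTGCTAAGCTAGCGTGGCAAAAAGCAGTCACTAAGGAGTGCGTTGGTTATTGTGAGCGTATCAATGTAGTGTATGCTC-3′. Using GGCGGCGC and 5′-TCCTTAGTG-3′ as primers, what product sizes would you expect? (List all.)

170 bp, 113 bp

The forward primer GGCGGCGC matches the top strand at positions 9–16, 66–73.
The reverse primer's reverse complement is CACTAAGGA, matching at positions 170–178.
Each forward site pairs with the reverse site to give a product ending at position 178: sizes 170, 113 bp.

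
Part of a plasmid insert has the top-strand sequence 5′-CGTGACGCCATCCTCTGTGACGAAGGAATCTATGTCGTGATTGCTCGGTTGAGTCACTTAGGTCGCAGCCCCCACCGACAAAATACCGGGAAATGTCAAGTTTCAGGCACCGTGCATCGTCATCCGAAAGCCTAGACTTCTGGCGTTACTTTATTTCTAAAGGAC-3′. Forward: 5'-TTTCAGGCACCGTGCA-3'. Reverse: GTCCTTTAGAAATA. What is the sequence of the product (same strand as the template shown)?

5'-TTTCAGGCACCGTGCATCGTCATCCGAAAGCCTAGACTTCTGGCGTTACTTTATTTCTAAAGGAC-3'

Scanning the template, TTTCAGGCACCGTGCA occurs at positions 101–116; this primer anneals to the bottom strand there with its 3' end pointing downstream.
Reverse complement of the reverse primer: TATTTCTAAAGGAC. This occurs on the top strand at positions 152–165.
The product is the template from position 101 through 165 (65 bp).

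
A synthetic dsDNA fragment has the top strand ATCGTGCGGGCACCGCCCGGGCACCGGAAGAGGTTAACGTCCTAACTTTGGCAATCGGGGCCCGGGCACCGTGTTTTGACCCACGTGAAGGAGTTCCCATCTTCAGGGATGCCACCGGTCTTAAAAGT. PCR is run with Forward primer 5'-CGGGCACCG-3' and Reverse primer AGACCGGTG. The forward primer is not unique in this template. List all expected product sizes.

115 bp, 104 bp, 59 bp

The forward primer CGGGCACCG matches the top strand at positions 7–15, 18–26, 63–71.
The reverse primer's reverse complement is CACCGGTCT, matching at positions 113–121.
Each forward site pairs with the reverse site to give a product ending at position 121: sizes 115, 104, 59 bp.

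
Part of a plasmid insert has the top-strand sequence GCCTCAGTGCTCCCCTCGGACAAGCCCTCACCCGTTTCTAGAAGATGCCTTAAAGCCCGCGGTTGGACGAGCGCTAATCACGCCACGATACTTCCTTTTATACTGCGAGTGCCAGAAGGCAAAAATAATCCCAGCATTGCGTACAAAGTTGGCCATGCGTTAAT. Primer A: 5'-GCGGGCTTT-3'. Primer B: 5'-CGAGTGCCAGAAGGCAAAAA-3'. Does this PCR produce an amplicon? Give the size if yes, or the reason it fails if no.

Primer A (GCGGGCTTT) has reverse complement AAAGCCCGC, which matches the top strand at positions 52–60; primer A anneals to the top strand there with its 3' end pointing upstream toward position 52.
Primer B (CGAGTGCCAGAAGGCAAAAA) matches the top strand directly at positions 106–125; it anneals to the bottom strand with its 3' end pointing downstream toward position 125.
The 3' ends diverge (primer A extends toward position 1, primer B toward position 164), so the primers never converge on a shared product.

No product — the primers' 3' ends point away from each other.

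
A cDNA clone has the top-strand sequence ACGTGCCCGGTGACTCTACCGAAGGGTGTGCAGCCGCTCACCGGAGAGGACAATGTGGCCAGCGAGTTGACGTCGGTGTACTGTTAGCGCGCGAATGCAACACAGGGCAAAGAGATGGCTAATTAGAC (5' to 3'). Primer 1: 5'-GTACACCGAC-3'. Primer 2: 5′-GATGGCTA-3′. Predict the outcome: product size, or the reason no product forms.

Primer 1 (GTACACCGAC) has reverse complement GTCGGTGTAC, which matches the top strand at positions 72–81; primer 1 anneals to the top strand there with its 3' end pointing upstream toward position 72.
Primer 2 (GATGGCTA) matches the top strand directly at positions 114–121; it anneals to the bottom strand with its 3' end pointing downstream toward position 121.
The 3' ends diverge (primer 1 extends toward position 1, primer 2 toward position 128), so the primers never converge on a shared product.

No product — the primers' 3' ends point away from each other.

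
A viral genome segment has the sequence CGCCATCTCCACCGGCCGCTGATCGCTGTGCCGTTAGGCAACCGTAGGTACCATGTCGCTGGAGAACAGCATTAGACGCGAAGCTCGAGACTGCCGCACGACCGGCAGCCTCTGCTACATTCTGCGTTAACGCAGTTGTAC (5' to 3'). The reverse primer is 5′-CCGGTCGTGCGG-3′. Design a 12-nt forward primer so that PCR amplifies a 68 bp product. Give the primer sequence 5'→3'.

5'-GCAACCGTAGGT-3'

The reverse primer's reverse complement CCGCACGACCGG matches the template at positions 94–105, so the product ends at position 105.
A 68 bp product then starts at position 105 − 68 + 1 = 38.
The forward primer is identical to the top strand there: GCAACCGTAGGT.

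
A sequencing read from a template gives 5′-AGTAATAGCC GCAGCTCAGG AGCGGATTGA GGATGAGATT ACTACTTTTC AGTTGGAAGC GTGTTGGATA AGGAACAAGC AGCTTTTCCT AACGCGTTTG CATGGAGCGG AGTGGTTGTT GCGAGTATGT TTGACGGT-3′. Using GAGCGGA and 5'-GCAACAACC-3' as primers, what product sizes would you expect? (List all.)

The forward primer GAGCGGA matches the top strand at positions 20–26, 105–111.
The reverse primer's reverse complement is GGTTGTTGC, matching at positions 114–122.
Each forward site pairs with the reverse site to give a product ending at position 122: sizes 103, 18 bp.

103 bp, 18 bp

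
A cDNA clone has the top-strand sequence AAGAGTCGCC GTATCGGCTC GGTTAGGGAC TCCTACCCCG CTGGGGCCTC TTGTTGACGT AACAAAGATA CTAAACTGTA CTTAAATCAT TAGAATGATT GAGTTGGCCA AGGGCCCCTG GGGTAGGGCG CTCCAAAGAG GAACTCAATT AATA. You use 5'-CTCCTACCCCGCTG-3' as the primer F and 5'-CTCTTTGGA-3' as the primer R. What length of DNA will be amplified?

Forward primer CTCCTACCCCGCTG is found on the top strand at positions 30–43.
Reverse complement of the reverse primer: TCCAAAGAG. This occurs on the top strand at positions 132–140.
The product runs from position 30 to position 140, so its length is 140 − 30 + 1 = 111 bp.

111 bp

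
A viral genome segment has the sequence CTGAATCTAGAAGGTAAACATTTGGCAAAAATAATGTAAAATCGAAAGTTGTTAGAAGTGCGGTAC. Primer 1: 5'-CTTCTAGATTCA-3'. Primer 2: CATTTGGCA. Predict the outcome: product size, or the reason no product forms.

Primer 1 (CTTCTAGATTCA) has reverse complement TGAATCTAGAAG, which matches the top strand at positions 2–13; primer 1 anneals to the top strand there with its 3' end pointing upstream toward position 2.
Primer 2 (CATTTGGCA) matches the top strand directly at positions 19–27; it anneals to the bottom strand with its 3' end pointing downstream toward position 27.
The 3' ends diverge (primer 1 extends toward position 1, primer 2 toward position 66), so the primers never converge on a shared product.

No product — the primers' 3' ends point away from each other.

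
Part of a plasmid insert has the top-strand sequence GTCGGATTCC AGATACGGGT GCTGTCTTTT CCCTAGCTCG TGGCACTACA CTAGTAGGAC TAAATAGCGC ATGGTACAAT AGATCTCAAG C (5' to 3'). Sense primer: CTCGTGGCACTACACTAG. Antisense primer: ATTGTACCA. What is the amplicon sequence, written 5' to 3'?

5'-CTCGTGGCACTACACTAGTAGGACTAAATAGCGCATGGTACAAT-3'

Scanning the template, CTCGTGGCACTACACTAG occurs at positions 37–54; this primer anneals to the bottom strand there with its 3' end pointing downstream.
Taking the reverse complement of ATTGTACCA gives TGGTACAAT, found at positions 72–80 on the template; the primer anneals here to the top strand with its 3' end pointing upstream.
The product is the template from position 37 through 80 (44 bp).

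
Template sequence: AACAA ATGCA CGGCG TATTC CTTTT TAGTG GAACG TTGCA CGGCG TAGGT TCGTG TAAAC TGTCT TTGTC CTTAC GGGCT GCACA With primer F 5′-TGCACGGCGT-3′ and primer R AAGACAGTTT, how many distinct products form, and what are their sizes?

The forward primer TGCACGGCGT matches the top strand at positions 7–16, 37–46.
The reverse primer's reverse complement is AAACTGTCTT, matching at positions 57–66.
Each forward site pairs with the reverse site to give a product ending at position 66: sizes 60, 30 bp.

Two products: 60 bp, 30 bp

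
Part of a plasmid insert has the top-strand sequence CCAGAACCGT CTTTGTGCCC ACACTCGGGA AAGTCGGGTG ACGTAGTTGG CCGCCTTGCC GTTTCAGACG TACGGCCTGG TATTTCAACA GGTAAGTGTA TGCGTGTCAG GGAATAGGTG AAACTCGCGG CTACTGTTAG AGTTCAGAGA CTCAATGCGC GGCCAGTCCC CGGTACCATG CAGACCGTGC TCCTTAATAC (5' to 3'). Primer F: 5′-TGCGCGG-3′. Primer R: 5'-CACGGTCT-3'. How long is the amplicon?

Scanning the template, TGCGCGG occurs at positions 156–162; this primer anneals to the bottom strand there with its 3' end pointing downstream.
Taking the reverse complement of CACGGTCT gives AGACCGTG, found at positions 182–189 on the template; the primer anneals here to the top strand with its 3' end pointing upstream.
The product runs from position 156 to position 189, so its length is 189 − 156 + 1 = 34 bp.

34 bp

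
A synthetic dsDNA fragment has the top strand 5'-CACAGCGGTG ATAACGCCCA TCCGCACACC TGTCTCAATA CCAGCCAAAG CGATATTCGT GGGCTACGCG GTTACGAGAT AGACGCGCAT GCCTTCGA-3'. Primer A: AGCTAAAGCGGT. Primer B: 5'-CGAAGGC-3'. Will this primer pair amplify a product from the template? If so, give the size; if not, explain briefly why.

No product — primer A has no binding site in the template.

Primer A (AGCTAAAGCGGT) does not match the top strand, and its reverse complement ACCGCTTTAGCT does not match either.
With no annealing site for primer A, no amplification occurs.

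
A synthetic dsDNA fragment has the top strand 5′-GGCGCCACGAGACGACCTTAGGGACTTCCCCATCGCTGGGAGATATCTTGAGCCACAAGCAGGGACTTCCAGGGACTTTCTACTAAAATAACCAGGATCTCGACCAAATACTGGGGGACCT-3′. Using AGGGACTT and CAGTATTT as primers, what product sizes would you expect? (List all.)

94 bp, 53 bp, 43 bp

The forward primer AGGGACTT matches the top strand at positions 20–27, 61–68, 71–78.
The reverse primer's reverse complement is AAATACTG, matching at positions 106–113.
Each forward site pairs with the reverse site to give a product ending at position 113: sizes 94, 53, 43 bp.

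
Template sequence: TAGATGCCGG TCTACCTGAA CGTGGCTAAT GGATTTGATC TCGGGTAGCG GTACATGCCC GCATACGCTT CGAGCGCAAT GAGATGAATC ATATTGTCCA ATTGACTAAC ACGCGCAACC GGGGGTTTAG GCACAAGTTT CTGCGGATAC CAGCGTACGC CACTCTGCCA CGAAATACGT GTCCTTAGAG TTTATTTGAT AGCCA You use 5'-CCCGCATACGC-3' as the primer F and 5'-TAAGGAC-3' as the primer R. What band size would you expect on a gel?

Forward primer CCCGCATACGC is found on the top strand at positions 58–68.
The reverse primer's reverse complement is GTCCTTA, which matches the template at positions 181–187.
Amplicon spans positions 58–187: 130 bp.

130 bp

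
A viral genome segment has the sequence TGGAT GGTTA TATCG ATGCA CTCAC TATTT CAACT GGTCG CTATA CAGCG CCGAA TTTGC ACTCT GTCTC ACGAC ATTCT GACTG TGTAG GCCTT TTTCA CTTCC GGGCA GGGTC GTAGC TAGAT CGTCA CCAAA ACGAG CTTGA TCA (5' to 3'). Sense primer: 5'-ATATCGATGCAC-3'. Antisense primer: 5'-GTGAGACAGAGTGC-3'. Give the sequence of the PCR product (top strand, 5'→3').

The forward primer matches the template at positions 10–21.
Reverse complement of the reverse primer: GCACTCTGTCTCAC. This occurs on the top strand at positions 59–72.
The product is the template from position 10 through 72 (63 bp).

5'-ATATCGATGCACTCACTATTTCAACTGGTCGCTATACAGCGCCGAATTTGCACTCTGTCTCAC-3'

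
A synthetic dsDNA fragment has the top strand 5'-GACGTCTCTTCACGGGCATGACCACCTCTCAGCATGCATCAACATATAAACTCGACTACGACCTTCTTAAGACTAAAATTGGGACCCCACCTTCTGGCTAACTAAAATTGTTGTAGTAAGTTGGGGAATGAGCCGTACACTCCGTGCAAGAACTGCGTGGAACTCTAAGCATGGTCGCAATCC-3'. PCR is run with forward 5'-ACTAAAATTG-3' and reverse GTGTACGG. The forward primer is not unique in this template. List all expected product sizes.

69 bp, 40 bp

The forward primer ACTAAAATTG matches the top strand at positions 72–81, 101–110.
The reverse primer's reverse complement is CCGTACAC, matching at positions 133–140.
Each forward site pairs with the reverse site to give a product ending at position 140: sizes 69, 40 bp.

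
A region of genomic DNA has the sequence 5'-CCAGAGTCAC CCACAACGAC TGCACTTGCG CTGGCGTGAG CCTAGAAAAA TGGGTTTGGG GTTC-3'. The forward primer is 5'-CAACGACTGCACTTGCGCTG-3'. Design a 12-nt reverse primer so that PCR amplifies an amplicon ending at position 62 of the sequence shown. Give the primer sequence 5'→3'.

5'-ACCCCAAACCCA-3'

The forward primer binds at positions 14–33; the product's 3' end on the top strand is position 62.
The reverse primer anneals to the top strand over positions 51–62, i.e. to TGGGTTTGGGGT.
Its sequence written 5'→3' is the reverse complement: ACCCCAAACCCA.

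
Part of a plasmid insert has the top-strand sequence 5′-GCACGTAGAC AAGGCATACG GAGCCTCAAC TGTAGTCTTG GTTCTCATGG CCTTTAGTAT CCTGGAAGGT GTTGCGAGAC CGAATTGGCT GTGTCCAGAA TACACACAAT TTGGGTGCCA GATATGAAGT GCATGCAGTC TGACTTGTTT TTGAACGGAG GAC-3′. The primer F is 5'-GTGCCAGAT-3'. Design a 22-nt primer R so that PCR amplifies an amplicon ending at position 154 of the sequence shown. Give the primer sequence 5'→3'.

The forward primer binds at positions 115–123; the product's 3' end on the top strand is position 154.
The reverse primer anneals to the top strand over positions 133–154, i.e. to ATGCAGTCTGACTTGTTTTTGA.
Its sequence written 5'→3' is the reverse complement: TCAAAAACAAGTCAGACTGCAT.

5'-TCAAAAACAAGTCAGACTGCAT-3'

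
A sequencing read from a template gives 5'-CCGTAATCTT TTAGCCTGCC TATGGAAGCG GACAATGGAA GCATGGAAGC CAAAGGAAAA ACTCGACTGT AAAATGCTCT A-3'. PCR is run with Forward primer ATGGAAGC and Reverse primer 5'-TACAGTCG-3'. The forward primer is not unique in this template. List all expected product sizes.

50 bp, 37 bp, 29 bp

The forward primer ATGGAAGC matches the top strand at positions 22–29, 35–42, 43–50.
The reverse primer's reverse complement is CGACTGTA, matching at positions 64–71.
Each forward site pairs with the reverse site to give a product ending at position 71: sizes 50, 37, 29 bp.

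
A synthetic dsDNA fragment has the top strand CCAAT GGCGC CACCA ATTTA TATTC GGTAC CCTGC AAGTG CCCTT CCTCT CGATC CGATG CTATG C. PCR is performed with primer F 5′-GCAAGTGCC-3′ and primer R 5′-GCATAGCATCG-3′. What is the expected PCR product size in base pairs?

33 bp

Scanning the template, GCAAGTGCC occurs at positions 34–42; this primer anneals to the bottom strand there with its 3' end pointing downstream.
Reverse complement of the reverse primer: CGATGCTATGC. This occurs on the top strand at positions 56–66.
The product runs from position 34 to position 66, so its length is 66 − 34 + 1 = 33 bp.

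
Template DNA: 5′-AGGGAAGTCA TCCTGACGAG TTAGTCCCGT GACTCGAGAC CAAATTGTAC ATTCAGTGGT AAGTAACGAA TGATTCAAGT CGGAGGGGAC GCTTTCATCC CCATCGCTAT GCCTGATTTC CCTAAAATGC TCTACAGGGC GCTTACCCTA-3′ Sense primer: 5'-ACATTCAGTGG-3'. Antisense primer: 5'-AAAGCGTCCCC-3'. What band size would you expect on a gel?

47 bp

Scanning the template, ACATTCAGTGG occurs at positions 49–59; this primer anneals to the bottom strand there with its 3' end pointing downstream.
Taking the reverse complement of AAAGCGTCCCC gives GGGGACGCTTT, found at positions 85–95 on the template; the primer anneals here to the top strand with its 3' end pointing upstream.
Product length = (reverse-primer end) − (forward-primer start) + 1 = 95 − 49 + 1 = 47 bp.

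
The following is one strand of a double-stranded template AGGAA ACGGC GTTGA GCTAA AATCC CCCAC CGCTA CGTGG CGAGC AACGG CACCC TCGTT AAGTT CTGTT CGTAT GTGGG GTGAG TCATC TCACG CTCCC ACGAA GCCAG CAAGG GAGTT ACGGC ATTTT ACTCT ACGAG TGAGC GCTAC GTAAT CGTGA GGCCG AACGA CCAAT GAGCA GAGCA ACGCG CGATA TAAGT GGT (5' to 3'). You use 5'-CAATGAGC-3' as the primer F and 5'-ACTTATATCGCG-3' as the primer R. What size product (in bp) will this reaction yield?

29 bp

The forward primer matches the template at positions 172–179.
Reverse complement of the reverse primer: CGCGATATAAGT. This occurs on the top strand at positions 189–200.
Amplicon spans positions 172–200: 29 bp.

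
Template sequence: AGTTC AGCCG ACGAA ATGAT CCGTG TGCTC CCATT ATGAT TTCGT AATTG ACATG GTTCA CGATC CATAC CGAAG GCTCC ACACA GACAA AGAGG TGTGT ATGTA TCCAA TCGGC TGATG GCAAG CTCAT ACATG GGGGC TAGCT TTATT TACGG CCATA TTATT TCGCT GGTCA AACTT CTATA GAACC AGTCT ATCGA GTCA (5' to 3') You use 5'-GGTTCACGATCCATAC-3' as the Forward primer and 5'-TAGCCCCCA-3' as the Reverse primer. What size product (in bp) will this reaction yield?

Scanning the template, GGTTCACGATCCATAC occurs at positions 55–70; this primer anneals to the bottom strand there with its 3' end pointing downstream.
Taking the reverse complement of TAGCCCCCA gives TGGGGGCTA, found at positions 134–142 on the template; the primer anneals here to the top strand with its 3' end pointing upstream.
The product runs from position 55 to position 142, so its length is 142 − 55 + 1 = 88 bp.

88 bp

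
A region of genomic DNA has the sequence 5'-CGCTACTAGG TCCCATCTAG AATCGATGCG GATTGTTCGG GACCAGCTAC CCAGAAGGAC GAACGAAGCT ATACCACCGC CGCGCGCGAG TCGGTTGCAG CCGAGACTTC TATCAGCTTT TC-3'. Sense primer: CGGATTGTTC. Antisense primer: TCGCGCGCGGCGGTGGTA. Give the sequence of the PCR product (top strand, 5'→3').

5'-CGGATTGTTCGGGACCAGCTACCCAGAAGGACGAACGAAGCTATACCACCGCCGCGCGCGA-3'

Forward primer CGGATTGTTC is found on the top strand at positions 29–38.
The reverse primer's reverse complement is TACCACCGCCGCGCGCGA, which matches the template at positions 72–89.
The product is the template from position 29 through 89 (61 bp).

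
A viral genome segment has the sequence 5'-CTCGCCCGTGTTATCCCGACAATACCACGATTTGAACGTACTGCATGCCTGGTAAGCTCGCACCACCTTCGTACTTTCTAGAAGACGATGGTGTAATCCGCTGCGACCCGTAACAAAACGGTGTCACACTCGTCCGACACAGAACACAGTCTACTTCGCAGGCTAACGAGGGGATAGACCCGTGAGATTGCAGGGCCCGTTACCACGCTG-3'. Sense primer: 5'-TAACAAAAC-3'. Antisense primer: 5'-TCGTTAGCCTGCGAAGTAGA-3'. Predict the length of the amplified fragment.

The forward primer matches the template at positions 111–119.
Taking the reverse complement of TCGTTAGCCTGCGAAGTAGA gives TCTACTTCGCAGGCTAACGA, found at positions 150–169 on the template; the primer anneals here to the top strand with its 3' end pointing upstream.
The product runs from position 111 to position 169, so its length is 169 − 111 + 1 = 59 bp.

59 bp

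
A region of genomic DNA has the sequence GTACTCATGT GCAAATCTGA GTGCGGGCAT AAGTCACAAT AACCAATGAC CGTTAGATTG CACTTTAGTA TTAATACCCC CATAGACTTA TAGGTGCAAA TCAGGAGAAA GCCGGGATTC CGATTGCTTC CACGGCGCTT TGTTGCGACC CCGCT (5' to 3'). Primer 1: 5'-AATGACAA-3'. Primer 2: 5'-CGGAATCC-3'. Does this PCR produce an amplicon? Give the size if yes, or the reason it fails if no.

No product — primer 1 has no binding site in the template.

Primer 1 (AATGACAA) does not match the top strand, and its reverse complement TTGTCATT does not match either.
With no annealing site for primer 1, no amplification occurs.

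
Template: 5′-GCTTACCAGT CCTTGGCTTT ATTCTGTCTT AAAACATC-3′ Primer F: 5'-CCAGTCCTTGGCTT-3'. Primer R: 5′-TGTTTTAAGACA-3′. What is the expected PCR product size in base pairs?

Forward primer CCAGTCCTTGGCTT is found on the top strand at positions 6–19.
Taking the reverse complement of TGTTTTAAGACA gives TGTCTTAAAACA, found at positions 25–36 on the template; the primer anneals here to the top strand with its 3' end pointing upstream.
The product runs from position 6 to position 36, so its length is 36 − 6 + 1 = 31 bp.

31 bp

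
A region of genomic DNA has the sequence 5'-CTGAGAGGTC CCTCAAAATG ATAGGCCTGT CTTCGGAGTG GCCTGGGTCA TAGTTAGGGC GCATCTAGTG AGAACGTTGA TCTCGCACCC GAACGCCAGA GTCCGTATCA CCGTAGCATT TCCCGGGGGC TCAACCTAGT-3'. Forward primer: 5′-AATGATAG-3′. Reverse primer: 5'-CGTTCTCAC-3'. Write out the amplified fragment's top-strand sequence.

Scanning the template, AATGATAG occurs at positions 17–24; this primer anneals to the bottom strand there with its 3' end pointing downstream.
The reverse primer's reverse complement is GTGAGAACG, which matches the template at positions 68–76.
The product is the template from position 17 through 76 (60 bp).

5'-AATGATAGGCCTGTCTTCGGAGTGGCCTGGGTCATAGTTAGGGCGCATCTAGTGAGAACG-3'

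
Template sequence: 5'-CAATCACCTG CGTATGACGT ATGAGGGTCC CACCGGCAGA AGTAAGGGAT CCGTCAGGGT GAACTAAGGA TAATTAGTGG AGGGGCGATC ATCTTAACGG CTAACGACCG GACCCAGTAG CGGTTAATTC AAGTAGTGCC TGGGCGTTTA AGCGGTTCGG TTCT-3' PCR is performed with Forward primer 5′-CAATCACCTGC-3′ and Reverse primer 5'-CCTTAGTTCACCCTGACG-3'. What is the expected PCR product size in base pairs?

69 bp

Scanning the template, CAATCACCTGC occurs at positions 1–11; this primer anneals to the bottom strand there with its 3' end pointing downstream.
Reverse complement of the reverse primer: CGTCAGGGTGAACTAAGG. This occurs on the top strand at positions 52–69.
Product length = (reverse-primer end) − (forward-primer start) + 1 = 69 − 1 + 1 = 69 bp.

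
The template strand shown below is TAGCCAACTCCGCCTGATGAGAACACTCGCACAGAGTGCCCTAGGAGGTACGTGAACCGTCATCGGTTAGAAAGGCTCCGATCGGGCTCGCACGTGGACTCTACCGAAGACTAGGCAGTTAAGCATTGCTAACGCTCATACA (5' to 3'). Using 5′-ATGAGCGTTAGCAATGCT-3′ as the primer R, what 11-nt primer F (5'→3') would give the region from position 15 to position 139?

5'-TGATGAGAACA-3'

The reverse primer's reverse complement AGCATTGCTAACGCTCAT matches the template at positions 122–139; the product starts at position 15.
The forward primer is identical to the top strand over positions 15–25: TGATGAGAACA.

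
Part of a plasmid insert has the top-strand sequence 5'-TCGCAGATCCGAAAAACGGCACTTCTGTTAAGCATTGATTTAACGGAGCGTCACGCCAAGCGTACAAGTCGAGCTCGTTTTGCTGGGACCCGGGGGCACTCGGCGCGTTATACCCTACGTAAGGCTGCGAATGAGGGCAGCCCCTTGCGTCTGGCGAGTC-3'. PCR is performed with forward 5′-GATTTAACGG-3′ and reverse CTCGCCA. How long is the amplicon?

Forward primer GATTTAACGG is found on the top strand at positions 37–46.
Reverse complement of the reverse primer: TGGCGAG. This occurs on the top strand at positions 152–158.
Product length = (reverse-primer end) − (forward-primer start) + 1 = 158 − 37 + 1 = 122 bp.

122 bp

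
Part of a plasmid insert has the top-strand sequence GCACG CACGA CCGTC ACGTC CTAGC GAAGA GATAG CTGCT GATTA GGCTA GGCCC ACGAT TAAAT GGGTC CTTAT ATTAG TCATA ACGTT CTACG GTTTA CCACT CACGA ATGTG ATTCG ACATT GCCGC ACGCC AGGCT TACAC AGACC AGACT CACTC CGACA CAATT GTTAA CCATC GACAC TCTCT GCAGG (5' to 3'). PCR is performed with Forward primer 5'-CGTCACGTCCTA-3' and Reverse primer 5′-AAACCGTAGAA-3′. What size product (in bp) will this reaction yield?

88 bp

Scanning the template, CGTCACGTCCTA occurs at positions 12–23; this primer anneals to the bottom strand there with its 3' end pointing downstream.
Taking the reverse complement of AAACCGTAGAA gives TTCTACGGTTT, found at positions 89–99 on the template; the primer anneals here to the top strand with its 3' end pointing upstream.
The product runs from position 12 to position 99, so its length is 99 − 12 + 1 = 88 bp.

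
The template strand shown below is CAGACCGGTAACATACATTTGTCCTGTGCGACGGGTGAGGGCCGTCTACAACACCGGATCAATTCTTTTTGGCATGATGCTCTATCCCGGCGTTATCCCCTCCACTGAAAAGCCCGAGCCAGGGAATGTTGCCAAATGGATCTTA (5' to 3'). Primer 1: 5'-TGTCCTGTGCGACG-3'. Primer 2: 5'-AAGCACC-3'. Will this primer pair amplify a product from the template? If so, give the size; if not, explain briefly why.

No product — primer 2 has no binding site in the template.

Primer 2 (AAGCACC) does not match the top strand, and its reverse complement GGTGCTT does not match either.
With no annealing site for primer 2, no amplification occurs.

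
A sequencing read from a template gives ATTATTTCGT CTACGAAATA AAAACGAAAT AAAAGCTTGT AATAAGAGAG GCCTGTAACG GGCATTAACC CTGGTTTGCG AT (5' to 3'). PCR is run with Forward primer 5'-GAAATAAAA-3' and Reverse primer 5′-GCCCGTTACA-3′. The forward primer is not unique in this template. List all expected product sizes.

The forward primer GAAATAAAA matches the top strand at positions 15–23, 26–34.
The reverse primer's reverse complement is TGTAACGGGC, matching at positions 54–63.
Each forward site pairs with the reverse site to give a product ending at position 63: sizes 49, 38 bp.

49 bp, 38 bp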